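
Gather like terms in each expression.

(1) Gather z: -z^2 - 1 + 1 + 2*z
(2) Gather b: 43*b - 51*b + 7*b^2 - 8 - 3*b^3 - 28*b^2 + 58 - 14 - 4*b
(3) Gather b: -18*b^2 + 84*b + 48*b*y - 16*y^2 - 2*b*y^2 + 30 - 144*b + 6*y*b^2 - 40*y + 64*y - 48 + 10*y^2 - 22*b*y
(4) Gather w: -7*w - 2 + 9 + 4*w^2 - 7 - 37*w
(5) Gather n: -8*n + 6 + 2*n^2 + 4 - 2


(1) = -z^2 + 2*z
(2) = -3*b^3 - 21*b^2 - 12*b + 36
(3) = b^2*(6*y - 18) + b*(-2*y^2 + 26*y - 60) - 6*y^2 + 24*y - 18
(4) = 4*w^2 - 44*w
(5) = 2*n^2 - 8*n + 8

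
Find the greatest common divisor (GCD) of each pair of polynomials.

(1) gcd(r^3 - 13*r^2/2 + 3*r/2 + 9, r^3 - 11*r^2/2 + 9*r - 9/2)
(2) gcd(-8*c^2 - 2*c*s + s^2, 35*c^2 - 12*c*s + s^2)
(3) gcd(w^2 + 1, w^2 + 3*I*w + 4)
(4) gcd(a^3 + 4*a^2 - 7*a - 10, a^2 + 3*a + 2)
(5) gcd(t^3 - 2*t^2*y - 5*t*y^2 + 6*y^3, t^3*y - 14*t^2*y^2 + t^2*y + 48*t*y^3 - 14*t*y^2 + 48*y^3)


(1) = r - 3/2
(2) = gcd((-4*c + s)*(2*c + s), (-7*c + s)*(-5*c + s)) = 1
(3) = gcd((w - I)*(w + I), (w - I)*(w + 4*I)) = w - I
(4) = gcd((a - 2)*(a + 1)*(a + 5), (a + 1)*(a + 2)) = a + 1
(5) = gcd((t - 3*y)*(t - y)*(t + 2*y), (t - 8*y)*(t - 6*y)*(t*y + y)) = 1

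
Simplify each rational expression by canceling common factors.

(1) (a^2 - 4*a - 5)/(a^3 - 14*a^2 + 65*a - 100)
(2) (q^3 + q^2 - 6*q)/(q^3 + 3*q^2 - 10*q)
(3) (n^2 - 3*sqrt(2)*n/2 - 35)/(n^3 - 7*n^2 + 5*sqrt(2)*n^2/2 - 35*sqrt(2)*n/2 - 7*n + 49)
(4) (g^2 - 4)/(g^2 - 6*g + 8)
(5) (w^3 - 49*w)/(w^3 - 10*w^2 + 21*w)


(1) = (a + 1)/(a^2 - 9*a + 20)
(2) = (q + 3)/(q + 5)
(3) = (4*n - 20*sqrt(2))/(4*n^2 + n*(-28 - 4*sqrt(2)) + 28*sqrt(2))
(4) = (g + 2)/(g - 4)
(5) = (w + 7)/(w - 3)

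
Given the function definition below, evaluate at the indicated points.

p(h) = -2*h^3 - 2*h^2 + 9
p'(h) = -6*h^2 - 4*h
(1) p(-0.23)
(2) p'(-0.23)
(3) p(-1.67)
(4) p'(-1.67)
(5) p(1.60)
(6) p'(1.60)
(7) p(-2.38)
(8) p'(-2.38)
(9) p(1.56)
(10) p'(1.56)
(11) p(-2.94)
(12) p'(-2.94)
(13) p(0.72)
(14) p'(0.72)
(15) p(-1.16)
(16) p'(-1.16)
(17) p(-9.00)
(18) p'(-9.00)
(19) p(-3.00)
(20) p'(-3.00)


(1) = 8.92
(2) = 0.60
(3) = 12.74
(4) = -10.05
(5) = -4.31
(6) = -21.76
(7) = 24.63
(8) = -24.47
(9) = -3.46
(10) = -20.84
(11) = 42.54
(12) = -40.10
(13) = 7.22
(14) = -5.99
(15) = 9.43
(16) = -3.43
(17) = 1305.00
(18) = -450.00
(19) = 45.00
(20) = -42.00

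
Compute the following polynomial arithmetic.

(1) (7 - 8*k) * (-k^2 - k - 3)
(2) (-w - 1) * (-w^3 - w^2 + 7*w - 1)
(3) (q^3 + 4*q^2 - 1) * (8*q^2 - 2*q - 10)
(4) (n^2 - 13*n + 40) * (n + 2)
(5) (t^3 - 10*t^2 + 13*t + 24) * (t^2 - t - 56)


(1) = 8*k^3 + k^2 + 17*k - 21
(2) = w^4 + 2*w^3 - 6*w^2 - 6*w + 1
(3) = 8*q^5 + 30*q^4 - 18*q^3 - 48*q^2 + 2*q + 10
(4) = n^3 - 11*n^2 + 14*n + 80
(5) = t^5 - 11*t^4 - 33*t^3 + 571*t^2 - 752*t - 1344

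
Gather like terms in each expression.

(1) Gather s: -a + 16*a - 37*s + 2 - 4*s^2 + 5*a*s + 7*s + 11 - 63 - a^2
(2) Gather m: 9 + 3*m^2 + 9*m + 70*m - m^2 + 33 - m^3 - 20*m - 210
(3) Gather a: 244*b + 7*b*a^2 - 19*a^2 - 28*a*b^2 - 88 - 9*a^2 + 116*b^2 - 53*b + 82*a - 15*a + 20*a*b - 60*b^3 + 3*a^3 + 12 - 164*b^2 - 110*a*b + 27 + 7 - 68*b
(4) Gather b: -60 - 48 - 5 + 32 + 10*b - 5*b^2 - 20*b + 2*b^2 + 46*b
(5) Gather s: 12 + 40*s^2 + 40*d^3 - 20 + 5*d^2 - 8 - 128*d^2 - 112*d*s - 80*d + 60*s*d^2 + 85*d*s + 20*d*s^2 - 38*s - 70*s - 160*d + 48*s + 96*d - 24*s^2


(1) = -a^2 + 15*a - 4*s^2 + s*(5*a - 30) - 50
(2) = -m^3 + 2*m^2 + 59*m - 168
(3) = 3*a^3 + a^2*(7*b - 28) + a*(-28*b^2 - 90*b + 67) - 60*b^3 - 48*b^2 + 123*b - 42
(4) = -3*b^2 + 36*b - 81
(5) = 40*d^3 - 123*d^2 - 144*d + s^2*(20*d + 16) + s*(60*d^2 - 27*d - 60) - 16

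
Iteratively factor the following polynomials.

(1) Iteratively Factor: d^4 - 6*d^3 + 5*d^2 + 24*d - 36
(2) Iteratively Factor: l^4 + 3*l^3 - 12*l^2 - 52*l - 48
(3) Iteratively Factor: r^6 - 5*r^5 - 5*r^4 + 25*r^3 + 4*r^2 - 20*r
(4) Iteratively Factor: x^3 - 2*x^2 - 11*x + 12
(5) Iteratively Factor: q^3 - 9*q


(1) = (d + 2)*(d^3 - 8*d^2 + 21*d - 18) = (d - 3)*(d + 2)*(d^2 - 5*d + 6) = (d - 3)^2*(d + 2)*(d - 2)
(2) = (l + 2)*(l^3 + l^2 - 14*l - 24) = (l - 4)*(l + 2)*(l^2 + 5*l + 6) = (l - 4)*(l + 2)*(l + 3)*(l + 2)
(3) = (r + 2)*(r^5 - 7*r^4 + 9*r^3 + 7*r^2 - 10*r) = (r - 5)*(r + 2)*(r^4 - 2*r^3 - r^2 + 2*r) = (r - 5)*(r - 2)*(r + 2)*(r^3 - r) = r*(r - 5)*(r - 2)*(r + 2)*(r^2 - 1) = r*(r - 5)*(r - 2)*(r + 1)*(r + 2)*(r - 1)
(4) = (x - 1)*(x^2 - x - 12) = (x - 4)*(x - 1)*(x + 3)
(5) = (q - 3)*(q^2 + 3*q) = (q - 3)*(q + 3)*(q)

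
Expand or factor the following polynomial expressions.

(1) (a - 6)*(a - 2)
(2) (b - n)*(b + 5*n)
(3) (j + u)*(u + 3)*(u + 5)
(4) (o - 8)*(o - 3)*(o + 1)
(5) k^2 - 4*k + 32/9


(1) = a^2 - 8*a + 12
(2) = b^2 + 4*b*n - 5*n^2
(3) = j*u^2 + 8*j*u + 15*j + u^3 + 8*u^2 + 15*u
(4) = o^3 - 10*o^2 + 13*o + 24
(5) = (k - 8/3)*(k - 4/3)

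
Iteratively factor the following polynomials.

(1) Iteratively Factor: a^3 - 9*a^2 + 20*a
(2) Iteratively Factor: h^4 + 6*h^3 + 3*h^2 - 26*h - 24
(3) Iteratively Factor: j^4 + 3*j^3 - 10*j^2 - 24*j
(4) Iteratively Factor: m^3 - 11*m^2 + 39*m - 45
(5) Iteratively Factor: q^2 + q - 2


(1) = (a)*(a^2 - 9*a + 20) = a*(a - 5)*(a - 4)
(2) = (h - 2)*(h^3 + 8*h^2 + 19*h + 12) = (h - 2)*(h + 1)*(h^2 + 7*h + 12) = (h - 2)*(h + 1)*(h + 3)*(h + 4)
(3) = (j + 2)*(j^3 + j^2 - 12*j) = j*(j + 2)*(j^2 + j - 12) = j*(j + 2)*(j + 4)*(j - 3)
(4) = (m - 3)*(m^2 - 8*m + 15) = (m - 3)^2*(m - 5)
(5) = (q - 1)*(q + 2)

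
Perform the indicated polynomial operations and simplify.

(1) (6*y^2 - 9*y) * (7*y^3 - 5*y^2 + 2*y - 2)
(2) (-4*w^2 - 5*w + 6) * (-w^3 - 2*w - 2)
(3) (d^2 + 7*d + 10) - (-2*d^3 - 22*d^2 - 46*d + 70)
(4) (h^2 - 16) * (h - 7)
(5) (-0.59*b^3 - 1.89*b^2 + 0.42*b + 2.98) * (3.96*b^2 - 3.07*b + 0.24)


(1) = 42*y^5 - 93*y^4 + 57*y^3 - 30*y^2 + 18*y
(2) = 4*w^5 + 5*w^4 + 2*w^3 + 18*w^2 - 2*w - 12
(3) = 2*d^3 + 23*d^2 + 53*d - 60
(4) = h^3 - 7*h^2 - 16*h + 112
(5) = -2.3364*b^5 - 5.6731*b^4 + 7.3239*b^3 + 10.0578*b^2 - 9.0478*b + 0.7152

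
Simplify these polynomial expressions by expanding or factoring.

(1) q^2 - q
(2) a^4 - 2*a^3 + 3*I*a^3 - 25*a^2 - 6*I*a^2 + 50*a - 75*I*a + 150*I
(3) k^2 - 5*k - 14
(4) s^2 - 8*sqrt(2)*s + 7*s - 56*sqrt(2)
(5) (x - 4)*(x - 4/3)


(1) = q*(q - 1)
(2) = (a - 5)*(a - 2)*(a + 5)*(a + 3*I)
(3) = (k - 7)*(k + 2)
(4) = (s + 7)*(s - 8*sqrt(2))
(5) = x^2 - 16*x/3 + 16/3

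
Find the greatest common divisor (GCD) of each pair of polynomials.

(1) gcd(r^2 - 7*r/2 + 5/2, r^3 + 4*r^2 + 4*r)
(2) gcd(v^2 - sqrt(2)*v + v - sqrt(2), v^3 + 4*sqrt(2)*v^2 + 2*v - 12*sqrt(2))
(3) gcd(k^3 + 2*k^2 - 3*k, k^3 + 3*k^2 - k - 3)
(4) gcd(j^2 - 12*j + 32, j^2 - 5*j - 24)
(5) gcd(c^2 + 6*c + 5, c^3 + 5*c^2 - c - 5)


(1) = gcd((r - 5/2)*(r - 1), r*(r + 2)^2) = 1
(2) = gcd((v + 1)*(v - sqrt(2)), (v - sqrt(2))*(v + 2*sqrt(2))*(v + 3*sqrt(2))) = v - sqrt(2)
(3) = k^2 + 2*k - 3
(4) = j - 8
(5) = gcd((c + 1)*(c + 5), (c - 1)*(c + 1)*(c + 5)) = c^2 + 6*c + 5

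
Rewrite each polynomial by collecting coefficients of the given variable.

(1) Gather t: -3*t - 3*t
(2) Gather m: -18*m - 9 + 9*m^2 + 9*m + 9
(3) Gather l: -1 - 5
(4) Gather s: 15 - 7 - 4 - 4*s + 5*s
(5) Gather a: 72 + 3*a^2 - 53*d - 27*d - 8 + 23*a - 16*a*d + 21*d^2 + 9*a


(1) = -6*t
(2) = 9*m^2 - 9*m
(3) = -6
(4) = s + 4
(5) = 3*a^2 + a*(32 - 16*d) + 21*d^2 - 80*d + 64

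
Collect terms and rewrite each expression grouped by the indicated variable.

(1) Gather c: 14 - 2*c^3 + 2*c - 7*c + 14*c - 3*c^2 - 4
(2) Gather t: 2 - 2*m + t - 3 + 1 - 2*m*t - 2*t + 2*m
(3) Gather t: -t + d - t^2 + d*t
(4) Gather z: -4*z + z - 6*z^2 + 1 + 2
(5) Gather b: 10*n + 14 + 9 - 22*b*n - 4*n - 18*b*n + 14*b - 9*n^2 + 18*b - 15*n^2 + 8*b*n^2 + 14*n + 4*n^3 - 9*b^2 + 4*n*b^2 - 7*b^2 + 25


(1) = -2*c^3 - 3*c^2 + 9*c + 10
(2) = t*(-2*m - 1)
(3) = d - t^2 + t*(d - 1)
(4) = -6*z^2 - 3*z + 3
(5) = b^2*(4*n - 16) + b*(8*n^2 - 40*n + 32) + 4*n^3 - 24*n^2 + 20*n + 48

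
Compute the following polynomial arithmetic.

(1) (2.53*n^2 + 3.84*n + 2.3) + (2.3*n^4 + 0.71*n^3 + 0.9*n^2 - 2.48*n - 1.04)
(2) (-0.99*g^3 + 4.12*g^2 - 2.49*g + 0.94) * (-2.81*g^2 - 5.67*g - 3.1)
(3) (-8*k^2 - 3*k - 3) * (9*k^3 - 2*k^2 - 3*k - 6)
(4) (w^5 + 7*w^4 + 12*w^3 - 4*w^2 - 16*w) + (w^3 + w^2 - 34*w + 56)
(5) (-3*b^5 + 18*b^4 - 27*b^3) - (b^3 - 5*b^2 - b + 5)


(1) = 2.3*n^4 + 0.71*n^3 + 3.43*n^2 + 1.36*n + 1.26
(2) = 2.7819*g^5 - 5.9639*g^4 - 13.2945*g^3 - 1.2951*g^2 + 2.3892*g - 2.914
(3) = -72*k^5 - 11*k^4 + 3*k^3 + 63*k^2 + 27*k + 18
(4) = w^5 + 7*w^4 + 13*w^3 - 3*w^2 - 50*w + 56
(5) = -3*b^5 + 18*b^4 - 28*b^3 + 5*b^2 + b - 5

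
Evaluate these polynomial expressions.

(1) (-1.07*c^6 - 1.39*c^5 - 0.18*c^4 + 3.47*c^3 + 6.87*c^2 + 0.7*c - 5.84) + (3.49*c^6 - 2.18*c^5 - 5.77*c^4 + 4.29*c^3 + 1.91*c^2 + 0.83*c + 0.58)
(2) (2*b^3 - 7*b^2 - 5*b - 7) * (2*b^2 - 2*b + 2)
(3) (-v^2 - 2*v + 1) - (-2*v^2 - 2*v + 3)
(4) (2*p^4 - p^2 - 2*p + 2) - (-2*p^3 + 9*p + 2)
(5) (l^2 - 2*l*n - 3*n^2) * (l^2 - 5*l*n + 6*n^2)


(1) = 2.42*c^6 - 3.57*c^5 - 5.95*c^4 + 7.76*c^3 + 8.78*c^2 + 1.53*c - 5.26
(2) = 4*b^5 - 18*b^4 + 8*b^3 - 18*b^2 + 4*b - 14
(3) = v^2 - 2
(4) = 2*p^4 + 2*p^3 - p^2 - 11*p
(5) = l^4 - 7*l^3*n + 13*l^2*n^2 + 3*l*n^3 - 18*n^4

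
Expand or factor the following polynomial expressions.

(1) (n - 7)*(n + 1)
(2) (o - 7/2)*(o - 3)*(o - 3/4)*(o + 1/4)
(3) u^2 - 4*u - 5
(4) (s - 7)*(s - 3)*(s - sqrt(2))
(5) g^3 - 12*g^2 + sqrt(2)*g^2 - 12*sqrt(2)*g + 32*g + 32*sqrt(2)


(1) = n^2 - 6*n - 7
(2) = o^4 - 7*o^3 + 217*o^2/16 - 129*o/32 - 63/32
(3) = (u - 5)*(u + 1)
(4) = s^3 - 10*s^2 - sqrt(2)*s^2 + 10*sqrt(2)*s + 21*s - 21*sqrt(2)
(5) = (g - 8)*(g - 4)*(g + sqrt(2))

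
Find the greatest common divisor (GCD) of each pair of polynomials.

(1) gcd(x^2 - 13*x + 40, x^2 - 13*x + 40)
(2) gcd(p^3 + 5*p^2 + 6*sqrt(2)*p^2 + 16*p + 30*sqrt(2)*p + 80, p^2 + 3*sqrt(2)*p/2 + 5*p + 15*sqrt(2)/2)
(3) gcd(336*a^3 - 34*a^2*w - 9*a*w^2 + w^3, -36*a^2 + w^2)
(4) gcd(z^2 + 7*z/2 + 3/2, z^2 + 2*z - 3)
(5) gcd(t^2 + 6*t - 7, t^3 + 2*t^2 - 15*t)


(1) = x^2 - 13*x + 40
(2) = p + 5
(3) = 6*a + w
(4) = z + 3
(5) = 1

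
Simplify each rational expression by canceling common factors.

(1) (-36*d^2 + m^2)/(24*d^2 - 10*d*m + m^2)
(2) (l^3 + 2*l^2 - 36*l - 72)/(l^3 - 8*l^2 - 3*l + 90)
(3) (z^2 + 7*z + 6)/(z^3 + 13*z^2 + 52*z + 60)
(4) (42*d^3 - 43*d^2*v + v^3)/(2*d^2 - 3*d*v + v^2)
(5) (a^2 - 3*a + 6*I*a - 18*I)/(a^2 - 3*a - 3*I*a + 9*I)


(1) = (-6*d - m)/(4*d - m)
(2) = (l^2 + 8*l + 12)/(l^2 - 2*l - 15)
(3) = (z + 1)/(z^2 + 7*z + 10)
(4) = (-42*d^2 + d*v + v^2)/(-2*d + v)
(5) = (a + 6*I)/(a - 3*I)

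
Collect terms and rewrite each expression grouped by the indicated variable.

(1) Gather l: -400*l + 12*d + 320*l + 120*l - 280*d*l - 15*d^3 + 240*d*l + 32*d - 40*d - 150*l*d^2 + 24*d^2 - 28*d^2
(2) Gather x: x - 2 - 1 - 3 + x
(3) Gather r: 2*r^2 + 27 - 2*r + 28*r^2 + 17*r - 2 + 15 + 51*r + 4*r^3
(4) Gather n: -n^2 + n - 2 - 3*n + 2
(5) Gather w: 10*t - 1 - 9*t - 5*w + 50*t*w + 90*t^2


(1) = -15*d^3 - 4*d^2 + 4*d + l*(-150*d^2 - 40*d + 40)
(2) = 2*x - 6
(3) = 4*r^3 + 30*r^2 + 66*r + 40
(4) = -n^2 - 2*n
(5) = 90*t^2 + t + w*(50*t - 5) - 1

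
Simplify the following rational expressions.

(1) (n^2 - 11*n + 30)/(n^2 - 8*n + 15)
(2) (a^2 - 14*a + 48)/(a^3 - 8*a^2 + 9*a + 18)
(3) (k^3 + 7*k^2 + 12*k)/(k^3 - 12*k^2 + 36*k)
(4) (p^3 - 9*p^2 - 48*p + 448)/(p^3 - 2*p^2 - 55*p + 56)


(1) = (n - 6)/(n - 3)
(2) = (a - 8)/(a^2 - 2*a - 3)
(3) = (k^2 + 7*k + 12)/(k^2 - 12*k + 36)
(4) = (p - 8)/(p - 1)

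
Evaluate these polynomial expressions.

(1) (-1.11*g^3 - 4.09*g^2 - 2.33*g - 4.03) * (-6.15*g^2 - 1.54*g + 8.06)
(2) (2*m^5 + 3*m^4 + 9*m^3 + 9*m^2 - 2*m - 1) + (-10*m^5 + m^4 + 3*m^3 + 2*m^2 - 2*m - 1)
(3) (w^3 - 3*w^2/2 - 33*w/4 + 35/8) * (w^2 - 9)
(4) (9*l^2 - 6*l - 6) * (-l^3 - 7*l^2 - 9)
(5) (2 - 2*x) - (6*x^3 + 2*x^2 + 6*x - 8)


(1) = 6.8265*g^5 + 26.8629*g^4 + 11.6815*g^3 - 4.5927*g^2 - 12.5736*g - 32.4818
(2) = -8*m^5 + 4*m^4 + 12*m^3 + 11*m^2 - 4*m - 2
(3) = w^5 - 3*w^4/2 - 69*w^3/4 + 143*w^2/8 + 297*w/4 - 315/8
(4) = -9*l^5 - 57*l^4 + 48*l^3 - 39*l^2 + 54*l + 54
(5) = -6*x^3 - 2*x^2 - 8*x + 10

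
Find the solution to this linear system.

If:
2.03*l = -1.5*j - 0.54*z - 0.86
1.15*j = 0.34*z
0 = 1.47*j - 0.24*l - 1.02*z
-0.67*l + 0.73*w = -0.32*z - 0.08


Then:
j = 0.06
l = -0.53
w = -0.69
z = 0.22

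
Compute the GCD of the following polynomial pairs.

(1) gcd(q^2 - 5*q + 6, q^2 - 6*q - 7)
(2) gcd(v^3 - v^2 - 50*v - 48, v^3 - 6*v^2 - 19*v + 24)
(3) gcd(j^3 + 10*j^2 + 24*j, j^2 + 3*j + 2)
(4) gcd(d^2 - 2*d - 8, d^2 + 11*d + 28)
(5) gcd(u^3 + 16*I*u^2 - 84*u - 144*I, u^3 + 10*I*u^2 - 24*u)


(1) = 1
(2) = v - 8
(3) = 1
(4) = gcd((d - 4)*(d + 2), (d + 4)*(d + 7)) = 1
(5) = gcd((u + 4*I)*(u + 6*I)^2, u*(u + 4*I)*(u + 6*I)) = u^2 + 10*I*u - 24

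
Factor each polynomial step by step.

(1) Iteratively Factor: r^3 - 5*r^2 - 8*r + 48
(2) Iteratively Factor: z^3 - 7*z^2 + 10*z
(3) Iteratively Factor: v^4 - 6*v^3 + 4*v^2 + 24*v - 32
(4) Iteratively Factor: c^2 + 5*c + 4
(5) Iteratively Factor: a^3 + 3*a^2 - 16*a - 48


(1) = (r - 4)*(r^2 - r - 12) = (r - 4)^2*(r + 3)
(2) = (z)*(z^2 - 7*z + 10) = z*(z - 2)*(z - 5)
(3) = (v - 4)*(v^3 - 2*v^2 - 4*v + 8) = (v - 4)*(v + 2)*(v^2 - 4*v + 4) = (v - 4)*(v - 2)*(v + 2)*(v - 2)
(4) = (c + 4)*(c + 1)
(5) = (a - 4)*(a^2 + 7*a + 12) = (a - 4)*(a + 4)*(a + 3)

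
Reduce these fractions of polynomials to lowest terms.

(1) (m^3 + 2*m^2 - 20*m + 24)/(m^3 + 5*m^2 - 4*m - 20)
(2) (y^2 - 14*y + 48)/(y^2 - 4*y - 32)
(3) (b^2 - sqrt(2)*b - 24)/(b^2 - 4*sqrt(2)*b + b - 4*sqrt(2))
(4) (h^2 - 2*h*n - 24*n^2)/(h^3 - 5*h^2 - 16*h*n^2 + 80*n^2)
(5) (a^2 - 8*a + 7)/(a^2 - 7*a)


(1) = (m^2 + 4*m - 12)/(m^2 + 7*m + 10)
(2) = (y - 6)/(y + 4)
(3) = (b + 3*sqrt(2))/(b + 1)
(4) = (h - 6*n)/(h^2 - 4*h*n - 5*h + 20*n)
(5) = (a - 1)/a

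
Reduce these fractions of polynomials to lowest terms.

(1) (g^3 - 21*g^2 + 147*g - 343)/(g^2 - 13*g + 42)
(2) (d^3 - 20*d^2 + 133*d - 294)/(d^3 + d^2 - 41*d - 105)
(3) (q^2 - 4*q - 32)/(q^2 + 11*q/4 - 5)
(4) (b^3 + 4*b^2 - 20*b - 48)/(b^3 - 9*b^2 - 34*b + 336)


(1) = (g^2 - 14*g + 49)/(g - 6)
(2) = (d^2 - 13*d + 42)/(d^2 + 8*d + 15)
(3) = (4*q - 32)/(4*q - 5)
(4) = (b^2 - 2*b - 8)/(b^2 - 15*b + 56)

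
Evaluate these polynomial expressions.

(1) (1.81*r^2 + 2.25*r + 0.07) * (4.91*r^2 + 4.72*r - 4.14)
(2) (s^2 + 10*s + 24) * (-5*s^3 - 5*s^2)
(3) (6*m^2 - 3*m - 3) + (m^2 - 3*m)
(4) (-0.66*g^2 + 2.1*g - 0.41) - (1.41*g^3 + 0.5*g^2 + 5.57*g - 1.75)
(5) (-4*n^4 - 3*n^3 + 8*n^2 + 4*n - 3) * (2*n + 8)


(1) = 8.8871*r^4 + 19.5907*r^3 + 3.4703*r^2 - 8.9846*r - 0.2898
(2) = -5*s^5 - 55*s^4 - 170*s^3 - 120*s^2
(3) = 7*m^2 - 6*m - 3
(4) = -1.41*g^3 - 1.16*g^2 - 3.47*g + 1.34
(5) = -8*n^5 - 38*n^4 - 8*n^3 + 72*n^2 + 26*n - 24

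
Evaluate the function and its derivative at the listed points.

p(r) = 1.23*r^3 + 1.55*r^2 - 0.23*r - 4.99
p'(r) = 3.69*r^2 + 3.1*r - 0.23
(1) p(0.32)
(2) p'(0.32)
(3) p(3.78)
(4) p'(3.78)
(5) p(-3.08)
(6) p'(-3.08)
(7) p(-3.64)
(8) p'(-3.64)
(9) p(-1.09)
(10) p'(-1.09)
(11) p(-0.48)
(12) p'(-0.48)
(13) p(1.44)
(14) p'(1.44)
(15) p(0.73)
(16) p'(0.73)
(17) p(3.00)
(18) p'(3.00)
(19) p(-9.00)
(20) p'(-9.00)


(1) = -4.86
(2) = 1.14
(3) = 82.72
(4) = 64.21
(5) = -25.52
(6) = 25.23
(7) = -42.94
(8) = 37.38
(9) = -4.49
(10) = 0.78
(11) = -4.66
(12) = -0.87
(13) = 1.57
(14) = 11.89
(15) = -3.85
(16) = 4.00
(17) = 41.48
(18) = 42.28
(19) = -774.04
(20) = 270.76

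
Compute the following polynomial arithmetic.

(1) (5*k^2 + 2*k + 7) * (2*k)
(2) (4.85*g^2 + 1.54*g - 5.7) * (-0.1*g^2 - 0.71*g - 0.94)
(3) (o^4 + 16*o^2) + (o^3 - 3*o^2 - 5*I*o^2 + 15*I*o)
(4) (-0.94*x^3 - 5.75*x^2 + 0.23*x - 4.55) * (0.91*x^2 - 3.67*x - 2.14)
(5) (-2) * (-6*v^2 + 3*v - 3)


(1) = 10*k^3 + 4*k^2 + 14*k
(2) = -0.485*g^4 - 3.5975*g^3 - 5.0824*g^2 + 2.5994*g + 5.358
(3) = o^4 + o^3 + 13*o^2 - 5*I*o^2 + 15*I*o
(4) = -0.8554*x^5 - 1.7827*x^4 + 23.3234*x^3 + 7.3204*x^2 + 16.2063*x + 9.737
(5) = 12*v^2 - 6*v + 6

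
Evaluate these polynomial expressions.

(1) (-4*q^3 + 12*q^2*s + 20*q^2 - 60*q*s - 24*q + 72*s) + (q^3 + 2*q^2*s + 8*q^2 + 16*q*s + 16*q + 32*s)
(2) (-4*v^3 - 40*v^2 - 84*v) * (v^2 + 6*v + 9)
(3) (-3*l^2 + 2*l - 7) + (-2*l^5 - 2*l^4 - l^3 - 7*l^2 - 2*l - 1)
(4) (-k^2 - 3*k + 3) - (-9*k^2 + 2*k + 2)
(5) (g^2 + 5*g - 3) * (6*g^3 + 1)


(1) = -3*q^3 + 14*q^2*s + 28*q^2 - 44*q*s - 8*q + 104*s
(2) = -4*v^5 - 64*v^4 - 360*v^3 - 864*v^2 - 756*v
(3) = -2*l^5 - 2*l^4 - l^3 - 10*l^2 - 8
(4) = 8*k^2 - 5*k + 1
(5) = 6*g^5 + 30*g^4 - 18*g^3 + g^2 + 5*g - 3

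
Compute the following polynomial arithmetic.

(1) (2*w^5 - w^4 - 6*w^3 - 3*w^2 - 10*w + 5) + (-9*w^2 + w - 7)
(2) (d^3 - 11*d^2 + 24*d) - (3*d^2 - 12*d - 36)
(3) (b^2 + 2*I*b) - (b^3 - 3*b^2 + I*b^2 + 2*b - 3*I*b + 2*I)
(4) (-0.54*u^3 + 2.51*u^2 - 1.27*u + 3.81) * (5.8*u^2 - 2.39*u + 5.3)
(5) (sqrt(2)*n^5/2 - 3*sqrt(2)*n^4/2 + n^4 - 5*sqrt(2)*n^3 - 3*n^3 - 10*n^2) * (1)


(1) = 2*w^5 - w^4 - 6*w^3 - 12*w^2 - 9*w - 2
(2) = d^3 - 14*d^2 + 36*d + 36
(3) = -b^3 + 4*b^2 - I*b^2 - 2*b + 5*I*b - 2*I
(4) = -3.132*u^5 + 15.8486*u^4 - 16.2269*u^3 + 38.4363*u^2 - 15.8369*u + 20.193
(5) = sqrt(2)*n^5/2 - 3*sqrt(2)*n^4/2 + n^4 - 5*sqrt(2)*n^3 - 3*n^3 - 10*n^2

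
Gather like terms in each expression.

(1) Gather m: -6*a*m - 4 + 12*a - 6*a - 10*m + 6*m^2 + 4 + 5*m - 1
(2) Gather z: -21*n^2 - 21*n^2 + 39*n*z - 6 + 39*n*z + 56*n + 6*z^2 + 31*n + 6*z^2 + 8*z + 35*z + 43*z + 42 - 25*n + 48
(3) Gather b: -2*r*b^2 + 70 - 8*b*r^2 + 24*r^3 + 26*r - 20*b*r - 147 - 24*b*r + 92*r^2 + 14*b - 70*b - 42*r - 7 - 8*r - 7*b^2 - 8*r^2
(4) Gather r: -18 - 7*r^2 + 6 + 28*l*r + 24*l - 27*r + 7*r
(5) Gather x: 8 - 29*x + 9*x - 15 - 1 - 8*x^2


(1) = 6*a + 6*m^2 + m*(-6*a - 5) - 1
(2) = -42*n^2 + 62*n + 12*z^2 + z*(78*n + 86) + 84
(3) = b^2*(-2*r - 7) + b*(-8*r^2 - 44*r - 56) + 24*r^3 + 84*r^2 - 24*r - 84
(4) = 24*l - 7*r^2 + r*(28*l - 20) - 12
(5) = -8*x^2 - 20*x - 8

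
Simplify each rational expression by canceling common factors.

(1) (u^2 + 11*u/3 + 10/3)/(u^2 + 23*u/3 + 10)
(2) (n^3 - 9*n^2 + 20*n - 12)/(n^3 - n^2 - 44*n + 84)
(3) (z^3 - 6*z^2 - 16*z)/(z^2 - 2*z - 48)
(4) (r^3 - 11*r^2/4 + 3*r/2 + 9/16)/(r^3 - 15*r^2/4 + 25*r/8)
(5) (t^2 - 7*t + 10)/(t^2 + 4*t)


(1) = (u + 2)/(u + 6)
(2) = (n - 1)/(n + 7)
(3) = (z^2 + 2*z)/(z + 6)
(4) = (16*r^3 - 44*r^2 + 24*r + 9)/(16*r^3 - 60*r^2 + 50*r)
(5) = (t^2 - 7*t + 10)/(t^2 + 4*t)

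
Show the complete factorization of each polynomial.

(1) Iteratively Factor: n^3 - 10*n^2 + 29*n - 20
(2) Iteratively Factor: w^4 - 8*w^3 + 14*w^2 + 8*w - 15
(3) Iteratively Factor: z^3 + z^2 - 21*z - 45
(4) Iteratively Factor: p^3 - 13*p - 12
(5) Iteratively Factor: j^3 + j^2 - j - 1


(1) = (n - 1)*(n^2 - 9*n + 20) = (n - 5)*(n - 1)*(n - 4)
(2) = (w + 1)*(w^3 - 9*w^2 + 23*w - 15) = (w - 1)*(w + 1)*(w^2 - 8*w + 15) = (w - 5)*(w - 1)*(w + 1)*(w - 3)
(3) = (z + 3)*(z^2 - 2*z - 15) = (z - 5)*(z + 3)*(z + 3)
(4) = (p - 4)*(p^2 + 4*p + 3) = (p - 4)*(p + 3)*(p + 1)
(5) = (j + 1)*(j^2 - 1) = (j + 1)^2*(j - 1)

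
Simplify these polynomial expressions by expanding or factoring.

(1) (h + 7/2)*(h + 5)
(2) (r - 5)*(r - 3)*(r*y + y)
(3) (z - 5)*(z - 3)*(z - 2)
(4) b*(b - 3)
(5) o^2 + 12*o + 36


(1) = h^2 + 17*h/2 + 35/2
(2) = r^3*y - 7*r^2*y + 7*r*y + 15*y
(3) = z^3 - 10*z^2 + 31*z - 30
(4) = b^2 - 3*b
(5) = (o + 6)^2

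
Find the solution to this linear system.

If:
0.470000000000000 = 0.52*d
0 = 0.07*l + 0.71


Then:
d = 0.90
l = -10.14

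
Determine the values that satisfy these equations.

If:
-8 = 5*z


Then:
z = -8/5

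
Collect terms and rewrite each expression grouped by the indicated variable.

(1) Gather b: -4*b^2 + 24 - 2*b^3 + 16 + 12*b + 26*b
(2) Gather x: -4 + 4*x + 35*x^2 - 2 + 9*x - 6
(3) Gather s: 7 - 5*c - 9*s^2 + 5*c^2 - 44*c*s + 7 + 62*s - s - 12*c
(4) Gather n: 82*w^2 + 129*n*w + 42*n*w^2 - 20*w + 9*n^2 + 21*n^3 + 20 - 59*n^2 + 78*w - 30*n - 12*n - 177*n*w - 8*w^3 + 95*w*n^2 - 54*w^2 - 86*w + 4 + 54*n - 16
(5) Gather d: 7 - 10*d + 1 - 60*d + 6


(1) = -2*b^3 - 4*b^2 + 38*b + 40
(2) = 35*x^2 + 13*x - 12
(3) = 5*c^2 - 17*c - 9*s^2 + s*(61 - 44*c) + 14
(4) = 21*n^3 + n^2*(95*w - 50) + n*(42*w^2 - 48*w + 12) - 8*w^3 + 28*w^2 - 28*w + 8
(5) = 14 - 70*d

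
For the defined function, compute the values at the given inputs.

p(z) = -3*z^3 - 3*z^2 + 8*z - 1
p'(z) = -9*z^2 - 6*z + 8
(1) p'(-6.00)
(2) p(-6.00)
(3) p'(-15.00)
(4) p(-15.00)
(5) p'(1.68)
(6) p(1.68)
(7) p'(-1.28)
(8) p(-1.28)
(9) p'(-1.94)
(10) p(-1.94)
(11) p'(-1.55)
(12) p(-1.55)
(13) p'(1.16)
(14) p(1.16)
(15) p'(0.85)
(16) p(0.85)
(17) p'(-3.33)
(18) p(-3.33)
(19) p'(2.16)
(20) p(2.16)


(1) = -280.00
(2) = 491.00
(3) = -1927.00
(4) = 9329.00
(5) = -27.48
(6) = -10.25
(7) = 0.93
(8) = -9.86
(9) = -14.23
(10) = -5.91
(11) = -4.32
(12) = -9.44
(13) = -11.07
(14) = -0.44
(15) = -3.60
(16) = 1.79
(17) = -71.82
(18) = 49.87
(19) = -46.95
(20) = -27.95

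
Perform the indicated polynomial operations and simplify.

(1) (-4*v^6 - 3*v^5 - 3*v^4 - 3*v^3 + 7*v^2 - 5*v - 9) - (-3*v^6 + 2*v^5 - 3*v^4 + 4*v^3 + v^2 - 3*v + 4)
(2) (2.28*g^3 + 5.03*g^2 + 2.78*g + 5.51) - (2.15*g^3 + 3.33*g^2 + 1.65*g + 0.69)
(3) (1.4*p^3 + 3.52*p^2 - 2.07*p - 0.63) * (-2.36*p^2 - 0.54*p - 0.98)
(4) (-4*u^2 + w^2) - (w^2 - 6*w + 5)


(1) = -v^6 - 5*v^5 - 7*v^3 + 6*v^2 - 2*v - 13
(2) = 0.13*g^3 + 1.7*g^2 + 1.13*g + 4.82
(3) = -3.304*p^5 - 9.0632*p^4 + 1.6124*p^3 - 0.845*p^2 + 2.3688*p + 0.6174
(4) = -4*u^2 + 6*w - 5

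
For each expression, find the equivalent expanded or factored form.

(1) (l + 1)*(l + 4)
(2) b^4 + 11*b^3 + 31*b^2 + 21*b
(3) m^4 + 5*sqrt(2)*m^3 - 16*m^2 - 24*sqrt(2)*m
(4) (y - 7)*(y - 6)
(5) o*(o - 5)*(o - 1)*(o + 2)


(1) = l^2 + 5*l + 4
(2) = b*(b + 1)*(b + 3)*(b + 7)
(3) = m*(m - 2*sqrt(2))*(m + sqrt(2))*(m + 6*sqrt(2))
(4) = y^2 - 13*y + 42
(5) = o^4 - 4*o^3 - 7*o^2 + 10*o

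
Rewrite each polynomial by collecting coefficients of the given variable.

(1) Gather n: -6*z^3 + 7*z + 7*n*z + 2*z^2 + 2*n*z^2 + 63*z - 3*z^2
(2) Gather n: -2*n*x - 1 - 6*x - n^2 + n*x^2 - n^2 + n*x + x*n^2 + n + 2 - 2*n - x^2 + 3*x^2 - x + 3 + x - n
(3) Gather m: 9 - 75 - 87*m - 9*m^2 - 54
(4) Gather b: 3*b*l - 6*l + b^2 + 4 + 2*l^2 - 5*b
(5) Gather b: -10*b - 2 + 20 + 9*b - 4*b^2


(1) = n*(2*z^2 + 7*z) - 6*z^3 - z^2 + 70*z
(2) = n^2*(x - 2) + n*(x^2 - x - 2) + 2*x^2 - 6*x + 4
(3) = -9*m^2 - 87*m - 120
(4) = b^2 + b*(3*l - 5) + 2*l^2 - 6*l + 4
(5) = -4*b^2 - b + 18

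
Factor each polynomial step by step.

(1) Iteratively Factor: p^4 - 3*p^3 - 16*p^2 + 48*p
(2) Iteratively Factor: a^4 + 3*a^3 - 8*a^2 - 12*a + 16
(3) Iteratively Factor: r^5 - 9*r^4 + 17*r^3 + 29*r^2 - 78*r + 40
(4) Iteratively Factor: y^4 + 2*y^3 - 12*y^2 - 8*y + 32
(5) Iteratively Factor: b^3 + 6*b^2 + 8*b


(1) = (p + 4)*(p^3 - 7*p^2 + 12*p) = (p - 3)*(p + 4)*(p^2 - 4*p) = p*(p - 3)*(p + 4)*(p - 4)
(2) = (a - 2)*(a^3 + 5*a^2 + 2*a - 8) = (a - 2)*(a + 4)*(a^2 + a - 2) = (a - 2)*(a + 2)*(a + 4)*(a - 1)
(3) = (r - 5)*(r^4 - 4*r^3 - 3*r^2 + 14*r - 8) = (r - 5)*(r + 2)*(r^3 - 6*r^2 + 9*r - 4) = (r - 5)*(r - 1)*(r + 2)*(r^2 - 5*r + 4) = (r - 5)*(r - 1)^2*(r + 2)*(r - 4)
(4) = (y - 2)*(y^3 + 4*y^2 - 4*y - 16) = (y - 2)^2*(y^2 + 6*y + 8) = (y - 2)^2*(y + 2)*(y + 4)
(5) = (b)*(b^2 + 6*b + 8) = b*(b + 2)*(b + 4)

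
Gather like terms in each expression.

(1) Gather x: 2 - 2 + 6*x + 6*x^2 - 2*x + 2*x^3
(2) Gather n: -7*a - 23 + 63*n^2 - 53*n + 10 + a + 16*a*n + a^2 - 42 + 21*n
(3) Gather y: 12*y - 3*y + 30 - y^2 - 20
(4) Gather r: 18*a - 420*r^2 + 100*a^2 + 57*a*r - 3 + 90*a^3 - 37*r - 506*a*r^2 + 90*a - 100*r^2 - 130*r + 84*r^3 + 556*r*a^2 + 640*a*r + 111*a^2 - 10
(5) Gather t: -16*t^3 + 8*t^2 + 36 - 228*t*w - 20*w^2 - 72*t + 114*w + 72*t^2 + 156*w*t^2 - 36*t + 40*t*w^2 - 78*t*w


(1) = 2*x^3 + 6*x^2 + 4*x
(2) = a^2 - 6*a + 63*n^2 + n*(16*a - 32) - 55
(3) = -y^2 + 9*y + 10
(4) = 90*a^3 + 211*a^2 + 108*a + 84*r^3 + r^2*(-506*a - 520) + r*(556*a^2 + 697*a - 167) - 13
(5) = -16*t^3 + t^2*(156*w + 80) + t*(40*w^2 - 306*w - 108) - 20*w^2 + 114*w + 36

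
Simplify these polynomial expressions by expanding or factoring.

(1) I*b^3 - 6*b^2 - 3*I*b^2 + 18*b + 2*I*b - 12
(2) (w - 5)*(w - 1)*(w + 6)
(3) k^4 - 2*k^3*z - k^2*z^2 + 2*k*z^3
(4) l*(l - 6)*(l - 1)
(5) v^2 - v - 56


(1) = (b - 2)*(b + 6*I)*(I*b - I)
(2) = w^3 - 31*w + 30
(3) = k*(k - 2*z)*(k - z)*(k + z)
(4) = l^3 - 7*l^2 + 6*l
(5) = (v - 8)*(v + 7)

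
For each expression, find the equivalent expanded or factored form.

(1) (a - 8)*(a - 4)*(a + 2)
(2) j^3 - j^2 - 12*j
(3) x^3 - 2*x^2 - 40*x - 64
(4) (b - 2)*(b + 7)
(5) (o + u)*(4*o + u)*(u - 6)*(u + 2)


(1) = a^3 - 10*a^2 + 8*a + 64
(2) = j*(j - 4)*(j + 3)
(3) = (x - 8)*(x + 2)*(x + 4)
(4) = b^2 + 5*b - 14
(5) = 4*o^2*u^2 - 16*o^2*u - 48*o^2 + 5*o*u^3 - 20*o*u^2 - 60*o*u + u^4 - 4*u^3 - 12*u^2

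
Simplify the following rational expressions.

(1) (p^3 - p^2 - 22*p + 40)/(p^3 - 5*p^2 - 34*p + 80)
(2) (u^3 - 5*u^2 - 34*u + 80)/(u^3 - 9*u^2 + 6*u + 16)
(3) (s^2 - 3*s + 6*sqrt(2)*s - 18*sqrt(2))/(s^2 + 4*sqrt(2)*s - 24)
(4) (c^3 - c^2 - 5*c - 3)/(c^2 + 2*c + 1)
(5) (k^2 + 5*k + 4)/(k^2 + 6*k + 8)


(1) = (p - 4)/(p - 8)
(2) = (u + 5)/(u + 1)
(3) = (s - 3)/(s - 2*sqrt(2))
(4) = c - 3
(5) = (k + 1)/(k + 2)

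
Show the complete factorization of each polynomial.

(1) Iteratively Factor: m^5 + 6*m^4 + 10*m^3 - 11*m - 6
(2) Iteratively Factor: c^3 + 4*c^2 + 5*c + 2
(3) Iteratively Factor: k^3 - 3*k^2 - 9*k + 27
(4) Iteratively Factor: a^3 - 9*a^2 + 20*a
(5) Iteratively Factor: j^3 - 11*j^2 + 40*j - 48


(1) = (m + 1)*(m^4 + 5*m^3 + 5*m^2 - 5*m - 6) = (m + 1)^2*(m^3 + 4*m^2 + m - 6) = (m + 1)^2*(m + 2)*(m^2 + 2*m - 3) = (m - 1)*(m + 1)^2*(m + 2)*(m + 3)
(2) = (c + 1)*(c^2 + 3*c + 2) = (c + 1)^2*(c + 2)
(3) = (k - 3)*(k^2 - 9) = (k - 3)*(k + 3)*(k - 3)
(4) = (a - 5)*(a^2 - 4*a) = (a - 5)*(a - 4)*(a)
(5) = (j - 3)*(j^2 - 8*j + 16) = (j - 4)*(j - 3)*(j - 4)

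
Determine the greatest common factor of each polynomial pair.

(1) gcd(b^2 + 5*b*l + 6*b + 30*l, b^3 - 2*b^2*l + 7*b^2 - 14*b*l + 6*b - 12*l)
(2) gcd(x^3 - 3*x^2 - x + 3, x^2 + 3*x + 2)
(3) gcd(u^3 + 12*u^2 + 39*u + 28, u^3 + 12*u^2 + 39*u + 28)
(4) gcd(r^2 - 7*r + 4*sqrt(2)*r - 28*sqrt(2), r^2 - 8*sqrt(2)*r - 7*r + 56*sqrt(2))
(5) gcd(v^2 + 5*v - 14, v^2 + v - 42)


(1) = gcd((b + 6)*(b + 5*l), (b + 1)*(b + 6)*(b - 2*l)) = b + 6
(2) = gcd((x - 3)*(x - 1)*(x + 1), (x + 1)*(x + 2)) = x + 1
(3) = gcd((u + 1)*(u + 4)*(u + 7), (u + 1)*(u + 4)*(u + 7)) = u^3 + 12*u^2 + 39*u + 28
(4) = r - 7
(5) = v + 7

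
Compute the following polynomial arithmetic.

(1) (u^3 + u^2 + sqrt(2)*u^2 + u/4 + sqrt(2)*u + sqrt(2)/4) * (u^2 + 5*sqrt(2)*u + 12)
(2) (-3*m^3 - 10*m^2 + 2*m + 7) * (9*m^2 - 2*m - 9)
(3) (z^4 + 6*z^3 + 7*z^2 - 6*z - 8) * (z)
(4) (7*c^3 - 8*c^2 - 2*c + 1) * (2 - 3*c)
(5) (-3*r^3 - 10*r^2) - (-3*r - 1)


(1) = u^5 + u^4 + 6*sqrt(2)*u^4 + 6*sqrt(2)*u^3 + 89*u^3/4 + 27*sqrt(2)*u^2/2 + 22*u^2 + 11*u/2 + 12*sqrt(2)*u + 3*sqrt(2)
(2) = -27*m^5 - 84*m^4 + 65*m^3 + 149*m^2 - 32*m - 63
(3) = z^5 + 6*z^4 + 7*z^3 - 6*z^2 - 8*z
(4) = -21*c^4 + 38*c^3 - 10*c^2 - 7*c + 2
(5) = -3*r^3 - 10*r^2 + 3*r + 1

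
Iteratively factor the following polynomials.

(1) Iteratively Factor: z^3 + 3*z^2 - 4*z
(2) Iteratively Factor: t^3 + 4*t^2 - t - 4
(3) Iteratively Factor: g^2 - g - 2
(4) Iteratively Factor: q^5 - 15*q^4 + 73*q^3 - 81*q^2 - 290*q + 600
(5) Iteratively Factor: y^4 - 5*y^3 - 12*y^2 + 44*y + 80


(1) = (z + 4)*(z^2 - z) = z*(z + 4)*(z - 1)
(2) = (t + 4)*(t^2 - 1) = (t + 1)*(t + 4)*(t - 1)
(3) = (g - 2)*(g + 1)
(4) = (q - 5)*(q^4 - 10*q^3 + 23*q^2 + 34*q - 120) = (q - 5)*(q - 3)*(q^3 - 7*q^2 + 2*q + 40) = (q - 5)^2*(q - 3)*(q^2 - 2*q - 8) = (q - 5)^2*(q - 4)*(q - 3)*(q + 2)
(5) = (y + 2)*(y^3 - 7*y^2 + 2*y + 40) = (y - 4)*(y + 2)*(y^2 - 3*y - 10) = (y - 5)*(y - 4)*(y + 2)*(y + 2)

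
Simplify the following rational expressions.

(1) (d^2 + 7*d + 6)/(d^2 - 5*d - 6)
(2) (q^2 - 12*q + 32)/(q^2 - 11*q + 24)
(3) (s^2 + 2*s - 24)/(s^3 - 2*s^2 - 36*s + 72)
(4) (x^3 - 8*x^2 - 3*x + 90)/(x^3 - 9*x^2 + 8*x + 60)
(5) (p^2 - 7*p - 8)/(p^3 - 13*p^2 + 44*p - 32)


(1) = (d + 6)/(d - 6)
(2) = (q - 4)/(q - 3)
(3) = (s - 4)/(s^2 - 8*s + 12)
(4) = (x + 3)/(x + 2)
(5) = (p + 1)/(p^2 - 5*p + 4)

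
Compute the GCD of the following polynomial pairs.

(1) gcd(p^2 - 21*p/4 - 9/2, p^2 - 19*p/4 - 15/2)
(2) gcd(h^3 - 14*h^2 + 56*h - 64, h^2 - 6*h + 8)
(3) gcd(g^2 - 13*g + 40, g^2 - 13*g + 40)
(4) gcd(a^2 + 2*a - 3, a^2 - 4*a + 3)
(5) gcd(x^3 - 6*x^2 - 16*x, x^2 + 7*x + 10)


(1) = gcd((p - 6)*(p + 3/4), (p - 6)*(p + 5/4)) = p - 6
(2) = h^2 - 6*h + 8
(3) = g^2 - 13*g + 40
(4) = gcd((a - 1)*(a + 3), (a - 3)*(a - 1)) = a - 1
(5) = gcd(x*(x - 8)*(x + 2), (x + 2)*(x + 5)) = x + 2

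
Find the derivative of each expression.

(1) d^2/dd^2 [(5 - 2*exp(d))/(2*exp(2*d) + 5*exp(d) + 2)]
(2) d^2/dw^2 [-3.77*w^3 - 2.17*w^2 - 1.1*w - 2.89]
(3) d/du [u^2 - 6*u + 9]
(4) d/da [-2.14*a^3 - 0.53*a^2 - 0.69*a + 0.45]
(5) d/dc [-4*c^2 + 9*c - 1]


(1) = (-8*exp(4*d) + 100*exp(3*d) + 198*exp(2*d) + 65*exp(d) - 58)*exp(d)/(8*exp(6*d) + 60*exp(5*d) + 174*exp(4*d) + 245*exp(3*d) + 174*exp(2*d) + 60*exp(d) + 8)
(2) = -22.62*w - 4.34
(3) = 2*u - 6
(4) = -6.42*a^2 - 1.06*a - 0.69
(5) = 9 - 8*c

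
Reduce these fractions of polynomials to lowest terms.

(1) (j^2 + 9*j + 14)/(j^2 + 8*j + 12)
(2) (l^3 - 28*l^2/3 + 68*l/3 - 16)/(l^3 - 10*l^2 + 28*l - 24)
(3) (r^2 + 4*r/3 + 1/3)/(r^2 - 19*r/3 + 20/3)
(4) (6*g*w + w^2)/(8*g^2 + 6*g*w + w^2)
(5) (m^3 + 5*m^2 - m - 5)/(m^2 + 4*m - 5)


(1) = (j + 7)/(j + 6)
(2) = (3*l - 4)/(3*l - 6)
(3) = (3*r^2 + 4*r + 1)/(3*r^2 - 19*r + 20)
(4) = (6*g*w + w^2)/(8*g^2 + 6*g*w + w^2)
(5) = m + 1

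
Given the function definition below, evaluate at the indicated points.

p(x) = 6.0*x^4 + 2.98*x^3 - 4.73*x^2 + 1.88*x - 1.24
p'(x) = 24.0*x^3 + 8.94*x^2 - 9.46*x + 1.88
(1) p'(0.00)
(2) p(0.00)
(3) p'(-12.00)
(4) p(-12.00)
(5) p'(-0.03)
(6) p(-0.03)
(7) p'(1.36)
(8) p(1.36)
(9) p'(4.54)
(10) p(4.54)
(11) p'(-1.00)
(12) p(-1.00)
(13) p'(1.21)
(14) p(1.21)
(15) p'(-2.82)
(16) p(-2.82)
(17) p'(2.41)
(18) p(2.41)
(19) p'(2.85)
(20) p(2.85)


(1) = 1.88
(2) = -1.24
(3) = -40069.24
(4) = 118561.64
(5) = 2.17
(6) = -1.30
(7) = 65.92
(8) = 20.59
(9) = 2389.04
(10) = 2737.69
(11) = -3.72
(12) = -4.83
(13) = 46.04
(14) = 12.25
(15) = -438.57
(16) = 268.46
(17) = 366.95
(18) = 219.94
(19) = 603.11
(20) = 430.53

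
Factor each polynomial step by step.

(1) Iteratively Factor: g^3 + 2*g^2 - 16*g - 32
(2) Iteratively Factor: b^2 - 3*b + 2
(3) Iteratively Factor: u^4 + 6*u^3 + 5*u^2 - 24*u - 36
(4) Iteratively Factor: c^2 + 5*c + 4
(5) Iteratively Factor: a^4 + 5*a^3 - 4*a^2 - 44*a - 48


(1) = (g + 4)*(g^2 - 2*g - 8) = (g + 2)*(g + 4)*(g - 4)
(2) = (b - 2)*(b - 1)
(3) = (u - 2)*(u^3 + 8*u^2 + 21*u + 18) = (u - 2)*(u + 3)*(u^2 + 5*u + 6) = (u - 2)*(u + 2)*(u + 3)*(u + 3)
(4) = (c + 1)*(c + 4)
(5) = (a + 2)*(a^3 + 3*a^2 - 10*a - 24) = (a - 3)*(a + 2)*(a^2 + 6*a + 8) = (a - 3)*(a + 2)*(a + 4)*(a + 2)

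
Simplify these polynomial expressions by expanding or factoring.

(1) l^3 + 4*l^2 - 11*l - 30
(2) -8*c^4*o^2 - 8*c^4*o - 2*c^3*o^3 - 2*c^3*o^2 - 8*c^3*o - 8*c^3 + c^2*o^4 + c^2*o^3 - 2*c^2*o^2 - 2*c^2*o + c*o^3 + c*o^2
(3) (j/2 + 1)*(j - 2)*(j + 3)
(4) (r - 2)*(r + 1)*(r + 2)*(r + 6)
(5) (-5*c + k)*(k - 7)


(1) = (l - 3)*(l + 2)*(l + 5)
(2) = (-4*c + o)*(2*c + o)*(c*o + 1)*(c*o + c)
(3) = j^3/2 + 3*j^2/2 - 2*j - 6
(4) = r^4 + 7*r^3 + 2*r^2 - 28*r - 24
(5) = -5*c*k + 35*c + k^2 - 7*k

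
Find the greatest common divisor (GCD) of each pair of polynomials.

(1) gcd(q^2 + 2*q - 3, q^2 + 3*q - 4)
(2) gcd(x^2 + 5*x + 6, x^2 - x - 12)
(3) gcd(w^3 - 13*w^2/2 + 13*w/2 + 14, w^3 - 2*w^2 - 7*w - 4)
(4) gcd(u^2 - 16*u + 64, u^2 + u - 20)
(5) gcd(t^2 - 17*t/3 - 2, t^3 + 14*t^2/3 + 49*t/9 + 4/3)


(1) = q - 1
(2) = x + 3
(3) = w^2 - 3*w - 4
(4) = gcd((u - 8)^2, (u - 4)*(u + 5)) = 1
(5) = t + 1/3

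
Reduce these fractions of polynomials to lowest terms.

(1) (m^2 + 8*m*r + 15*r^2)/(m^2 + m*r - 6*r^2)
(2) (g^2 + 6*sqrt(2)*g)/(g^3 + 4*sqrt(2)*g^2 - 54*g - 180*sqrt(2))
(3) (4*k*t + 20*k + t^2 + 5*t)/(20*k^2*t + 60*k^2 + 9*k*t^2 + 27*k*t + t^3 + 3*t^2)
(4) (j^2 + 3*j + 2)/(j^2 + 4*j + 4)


(1) = (-m - 5*r)/(-m + 2*r)
(2) = g/(g^2 - 2*sqrt(2)*g - 30)
(3) = (t + 5)/(5*k*t + 15*k + t^2 + 3*t)
(4) = (j + 1)/(j + 2)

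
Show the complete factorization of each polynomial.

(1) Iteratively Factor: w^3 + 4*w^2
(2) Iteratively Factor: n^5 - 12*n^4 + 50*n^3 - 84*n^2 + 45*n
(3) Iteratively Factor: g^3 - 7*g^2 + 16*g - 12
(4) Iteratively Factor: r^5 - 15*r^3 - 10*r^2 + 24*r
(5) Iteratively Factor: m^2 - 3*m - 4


(1) = (w)*(w^2 + 4*w) = w^2*(w + 4)
(2) = (n - 1)*(n^4 - 11*n^3 + 39*n^2 - 45*n) = n*(n - 1)*(n^3 - 11*n^2 + 39*n - 45) = n*(n - 3)*(n - 1)*(n^2 - 8*n + 15) = n*(n - 3)^2*(n - 1)*(n - 5)
(3) = (g - 3)*(g^2 - 4*g + 4) = (g - 3)*(g - 2)*(g - 2)
(4) = (r)*(r^4 - 15*r^2 - 10*r + 24) = r*(r - 4)*(r^3 + 4*r^2 + r - 6) = r*(r - 4)*(r + 2)*(r^2 + 2*r - 3) = r*(r - 4)*(r + 2)*(r + 3)*(r - 1)
(5) = (m - 4)*(m + 1)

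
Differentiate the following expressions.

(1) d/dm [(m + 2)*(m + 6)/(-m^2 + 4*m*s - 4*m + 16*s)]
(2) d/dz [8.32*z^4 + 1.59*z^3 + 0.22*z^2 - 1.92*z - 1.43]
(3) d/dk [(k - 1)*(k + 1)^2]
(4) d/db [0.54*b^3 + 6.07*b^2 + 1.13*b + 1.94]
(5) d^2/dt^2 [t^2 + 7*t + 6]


(1) = 2*((m + 2)*(m + 6)*(m - 2*s + 2) - (m + 4)*(m^2 - 4*m*s + 4*m - 16*s))/(m^2 - 4*m*s + 4*m - 16*s)^2
(2) = 33.28*z^3 + 4.77*z^2 + 0.44*z - 1.92
(3) = (k + 1)*(3*k - 1)
(4) = 1.62*b^2 + 12.14*b + 1.13
(5) = 2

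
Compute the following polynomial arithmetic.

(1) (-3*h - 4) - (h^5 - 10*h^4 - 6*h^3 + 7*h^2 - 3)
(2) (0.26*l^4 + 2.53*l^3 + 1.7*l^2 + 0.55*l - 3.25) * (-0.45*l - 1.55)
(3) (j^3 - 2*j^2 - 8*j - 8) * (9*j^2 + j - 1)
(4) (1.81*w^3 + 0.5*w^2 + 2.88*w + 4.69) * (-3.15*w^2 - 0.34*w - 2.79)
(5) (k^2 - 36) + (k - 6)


(1) = -h^5 + 10*h^4 + 6*h^3 - 7*h^2 - 3*h - 1
(2) = -0.117*l^5 - 1.5415*l^4 - 4.6865*l^3 - 2.8825*l^2 + 0.61*l + 5.0375
(3) = 9*j^5 - 17*j^4 - 75*j^3 - 78*j^2 + 8
(4) = -5.7015*w^5 - 2.1904*w^4 - 14.2919*w^3 - 17.1477*w^2 - 9.6298*w - 13.0851
(5) = k^2 + k - 42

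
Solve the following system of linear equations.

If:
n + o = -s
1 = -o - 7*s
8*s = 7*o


Then:
n = 5/19
o = -8/57
s = -7/57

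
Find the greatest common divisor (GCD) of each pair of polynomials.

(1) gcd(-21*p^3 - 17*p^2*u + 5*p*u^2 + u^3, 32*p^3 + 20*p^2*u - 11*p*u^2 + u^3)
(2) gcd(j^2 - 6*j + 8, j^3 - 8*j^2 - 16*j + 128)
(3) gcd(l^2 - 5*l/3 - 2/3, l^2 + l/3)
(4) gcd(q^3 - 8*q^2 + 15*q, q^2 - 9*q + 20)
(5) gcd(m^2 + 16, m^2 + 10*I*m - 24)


(1) = p + u
(2) = gcd((j - 4)*(j - 2), (j - 8)*(j - 4)*(j + 4)) = j - 4
(3) = gcd((l - 2)*(l + 1/3), l*(l + 1/3)) = l + 1/3
(4) = gcd(q*(q - 5)*(q - 3), (q - 5)*(q - 4)) = q - 5
(5) = gcd((m - 4*I)*(m + 4*I), (m + 4*I)*(m + 6*I)) = m + 4*I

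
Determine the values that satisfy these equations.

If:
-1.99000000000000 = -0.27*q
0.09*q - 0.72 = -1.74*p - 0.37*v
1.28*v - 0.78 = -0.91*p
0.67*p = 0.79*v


Then:
No Solution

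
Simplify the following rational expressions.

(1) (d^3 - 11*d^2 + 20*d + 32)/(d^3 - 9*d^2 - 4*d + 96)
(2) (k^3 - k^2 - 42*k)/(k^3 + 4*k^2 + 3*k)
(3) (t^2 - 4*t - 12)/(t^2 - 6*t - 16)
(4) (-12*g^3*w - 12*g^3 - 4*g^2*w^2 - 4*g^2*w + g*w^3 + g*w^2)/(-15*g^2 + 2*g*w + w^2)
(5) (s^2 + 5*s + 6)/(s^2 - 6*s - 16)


(1) = (d + 1)/(d + 3)
(2) = (k^2 - k - 42)/(k^2 + 4*k + 3)
(3) = (t - 6)/(t - 8)
(4) = (-12*g^3*w - 12*g^3 - 4*g^2*w^2 - 4*g^2*w + g*w^3 + g*w^2)/(-15*g^2 + 2*g*w + w^2)
(5) = (s + 3)/(s - 8)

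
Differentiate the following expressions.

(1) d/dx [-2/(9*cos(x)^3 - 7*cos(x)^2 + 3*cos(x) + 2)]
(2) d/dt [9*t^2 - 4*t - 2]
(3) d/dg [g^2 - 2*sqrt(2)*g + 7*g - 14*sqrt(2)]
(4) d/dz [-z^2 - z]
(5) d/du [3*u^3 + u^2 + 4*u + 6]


(1) = 2*(-27*cos(x)^2 + 14*cos(x) - 3)*sin(x)/(9*cos(x)^3 - 7*cos(x)^2 + 3*cos(x) + 2)^2
(2) = 18*t - 4
(3) = 2*g - 2*sqrt(2) + 7
(4) = -2*z - 1
(5) = 9*u^2 + 2*u + 4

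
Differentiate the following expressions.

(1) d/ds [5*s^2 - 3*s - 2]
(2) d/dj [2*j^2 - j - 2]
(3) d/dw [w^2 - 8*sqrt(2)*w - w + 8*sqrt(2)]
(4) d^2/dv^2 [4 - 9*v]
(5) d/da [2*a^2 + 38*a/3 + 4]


(1) = 10*s - 3
(2) = 4*j - 1
(3) = 2*w - 8*sqrt(2) - 1
(4) = 0
(5) = 4*a + 38/3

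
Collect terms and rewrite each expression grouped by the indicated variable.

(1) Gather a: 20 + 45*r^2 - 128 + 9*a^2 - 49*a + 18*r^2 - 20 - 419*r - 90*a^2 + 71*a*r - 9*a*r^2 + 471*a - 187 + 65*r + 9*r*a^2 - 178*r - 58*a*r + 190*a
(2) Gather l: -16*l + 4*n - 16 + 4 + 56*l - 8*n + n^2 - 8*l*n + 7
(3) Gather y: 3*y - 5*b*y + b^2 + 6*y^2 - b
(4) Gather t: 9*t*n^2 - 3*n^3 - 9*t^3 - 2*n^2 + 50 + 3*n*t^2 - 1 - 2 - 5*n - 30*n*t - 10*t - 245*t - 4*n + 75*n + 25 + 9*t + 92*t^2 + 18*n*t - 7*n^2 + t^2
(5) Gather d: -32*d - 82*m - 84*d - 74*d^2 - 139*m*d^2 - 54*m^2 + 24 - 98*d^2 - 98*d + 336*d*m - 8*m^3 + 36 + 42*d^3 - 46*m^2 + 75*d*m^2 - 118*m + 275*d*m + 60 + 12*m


(1) = a^2*(9*r - 81) + a*(-9*r^2 + 13*r + 612) + 63*r^2 - 532*r - 315
(2) = l*(40 - 8*n) + n^2 - 4*n - 5
(3) = b^2 - b + 6*y^2 + y*(3 - 5*b)
(4) = -3*n^3 - 9*n^2 + 66*n - 9*t^3 + t^2*(3*n + 93) + t*(9*n^2 - 12*n - 246) + 72
(5) = 42*d^3 + d^2*(-139*m - 172) + d*(75*m^2 + 611*m - 214) - 8*m^3 - 100*m^2 - 188*m + 120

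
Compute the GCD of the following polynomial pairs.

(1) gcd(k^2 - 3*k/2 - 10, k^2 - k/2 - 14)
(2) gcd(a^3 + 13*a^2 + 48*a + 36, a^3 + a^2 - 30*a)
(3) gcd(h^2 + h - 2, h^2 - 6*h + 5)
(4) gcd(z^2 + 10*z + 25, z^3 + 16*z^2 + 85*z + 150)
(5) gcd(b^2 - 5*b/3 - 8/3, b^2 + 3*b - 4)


(1) = gcd((k - 4)*(k + 5/2), (k - 4)*(k + 7/2)) = k - 4
(2) = gcd((a + 1)*(a + 6)^2, a*(a - 5)*(a + 6)) = a + 6
(3) = gcd((h - 1)*(h + 2), (h - 5)*(h - 1)) = h - 1
(4) = z^2 + 10*z + 25
(5) = 1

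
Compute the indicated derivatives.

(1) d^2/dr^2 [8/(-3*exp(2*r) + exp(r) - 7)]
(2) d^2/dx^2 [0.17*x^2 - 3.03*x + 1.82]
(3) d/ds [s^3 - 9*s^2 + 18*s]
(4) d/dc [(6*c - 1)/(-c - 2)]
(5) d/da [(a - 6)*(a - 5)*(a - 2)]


(1) = 8*(-2*(6*exp(r) - 1)^2*exp(r) + (12*exp(r) - 1)*(3*exp(2*r) - exp(r) + 7))*exp(r)/(3*exp(2*r) - exp(r) + 7)^3
(2) = 0.340000000000000
(3) = 3*s^2 - 18*s + 18
(4) = -13/(c + 2)^2
(5) = 3*a^2 - 26*a + 52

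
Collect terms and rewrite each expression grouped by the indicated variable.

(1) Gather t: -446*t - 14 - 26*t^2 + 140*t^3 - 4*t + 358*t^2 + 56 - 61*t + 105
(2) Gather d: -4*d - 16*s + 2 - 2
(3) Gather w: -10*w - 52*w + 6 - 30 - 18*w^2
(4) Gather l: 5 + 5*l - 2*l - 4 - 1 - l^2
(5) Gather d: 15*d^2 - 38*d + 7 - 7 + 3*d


(1) = 140*t^3 + 332*t^2 - 511*t + 147
(2) = -4*d - 16*s
(3) = -18*w^2 - 62*w - 24
(4) = -l^2 + 3*l
(5) = 15*d^2 - 35*d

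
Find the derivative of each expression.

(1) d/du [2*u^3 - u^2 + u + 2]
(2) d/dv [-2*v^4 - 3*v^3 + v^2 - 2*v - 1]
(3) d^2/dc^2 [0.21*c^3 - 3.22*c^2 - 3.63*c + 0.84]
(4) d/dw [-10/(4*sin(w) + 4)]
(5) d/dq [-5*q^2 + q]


(1) = 6*u^2 - 2*u + 1
(2) = -8*v^3 - 9*v^2 + 2*v - 2
(3) = 1.26*c - 6.44
(4) = 5*cos(w)/(2*(sin(w) + 1)^2)
(5) = 1 - 10*q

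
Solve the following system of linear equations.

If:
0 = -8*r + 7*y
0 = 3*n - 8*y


Then:
n = 8*y/3
r = 7*y/8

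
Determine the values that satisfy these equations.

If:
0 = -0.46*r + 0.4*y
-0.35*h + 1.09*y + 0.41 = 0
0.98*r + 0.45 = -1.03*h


Then:
h = -0.10
r = -0.35
y = -0.41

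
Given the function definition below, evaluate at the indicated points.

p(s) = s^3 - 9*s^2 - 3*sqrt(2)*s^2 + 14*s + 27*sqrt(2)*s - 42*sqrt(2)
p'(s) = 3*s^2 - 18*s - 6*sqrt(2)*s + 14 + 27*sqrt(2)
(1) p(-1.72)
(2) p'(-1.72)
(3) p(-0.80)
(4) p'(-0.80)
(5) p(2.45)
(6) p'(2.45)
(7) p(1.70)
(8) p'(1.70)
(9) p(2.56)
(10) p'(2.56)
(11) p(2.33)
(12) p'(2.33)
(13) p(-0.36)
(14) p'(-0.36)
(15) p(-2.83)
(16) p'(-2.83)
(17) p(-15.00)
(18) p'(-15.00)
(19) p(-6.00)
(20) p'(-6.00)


(1) = -193.42
(2) = 106.61
(3) = -110.13
(4) = 75.29
(5) = 3.67
(6) = 5.30
(7) = -4.04
(8) = 15.83
(9) = 4.18
(10) = 4.04
(11) = 2.95
(12) = 6.76
(13) = -79.95
(14) = 62.11
(15) = -335.80
(16) = 151.16
(17) = -7196.75
(18) = 1124.46
(19) = -1065.23
(20) = 319.10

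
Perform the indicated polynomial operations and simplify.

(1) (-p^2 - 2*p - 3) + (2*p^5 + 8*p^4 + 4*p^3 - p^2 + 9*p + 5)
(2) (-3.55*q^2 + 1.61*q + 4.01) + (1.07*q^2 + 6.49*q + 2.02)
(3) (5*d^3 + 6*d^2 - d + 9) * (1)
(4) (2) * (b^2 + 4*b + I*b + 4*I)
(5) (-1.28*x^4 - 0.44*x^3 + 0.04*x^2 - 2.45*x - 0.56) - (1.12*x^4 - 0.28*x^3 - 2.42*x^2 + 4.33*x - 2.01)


(1) = 2*p^5 + 8*p^4 + 4*p^3 - 2*p^2 + 7*p + 2
(2) = -2.48*q^2 + 8.1*q + 6.03
(3) = 5*d^3 + 6*d^2 - d + 9
(4) = 2*b^2 + 8*b + 2*I*b + 8*I
(5) = -2.4*x^4 - 0.16*x^3 + 2.46*x^2 - 6.78*x + 1.45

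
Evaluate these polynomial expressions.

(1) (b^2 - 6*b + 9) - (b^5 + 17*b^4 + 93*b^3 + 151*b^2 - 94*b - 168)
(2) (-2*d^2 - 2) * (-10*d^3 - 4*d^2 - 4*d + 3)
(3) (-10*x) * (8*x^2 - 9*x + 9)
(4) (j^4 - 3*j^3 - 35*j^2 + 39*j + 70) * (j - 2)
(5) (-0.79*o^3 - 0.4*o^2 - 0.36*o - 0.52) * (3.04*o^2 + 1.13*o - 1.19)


(1) = -b^5 - 17*b^4 - 93*b^3 - 150*b^2 + 88*b + 177
(2) = 20*d^5 + 8*d^4 + 28*d^3 + 2*d^2 + 8*d - 6
(3) = -80*x^3 + 90*x^2 - 90*x
(4) = j^5 - 5*j^4 - 29*j^3 + 109*j^2 - 8*j - 140
(5) = -2.4016*o^5 - 2.1087*o^4 - 0.6063*o^3 - 1.5116*o^2 - 0.1592*o + 0.6188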